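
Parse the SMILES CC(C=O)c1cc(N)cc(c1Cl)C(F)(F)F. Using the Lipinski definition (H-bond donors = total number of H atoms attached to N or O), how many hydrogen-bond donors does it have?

Donors: find every N or O and count the H atoms it carries.
  atom 4 (O): bond orders sum to 2 → 0 H
  atom 8 (N): bond orders sum to 1 → 2 H
Lipinski HBD = 2.

2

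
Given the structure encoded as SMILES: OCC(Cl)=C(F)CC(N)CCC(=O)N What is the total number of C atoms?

8

Count every carbon token in the SMILES (each C, including those in ring-closure positions and inside branches).
Carbon count: 8.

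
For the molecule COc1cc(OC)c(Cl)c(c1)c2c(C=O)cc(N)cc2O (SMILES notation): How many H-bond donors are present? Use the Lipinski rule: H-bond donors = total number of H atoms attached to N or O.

Donors: find every N or O and count the H atoms it carries.
  atom 2 (O): bond orders sum to 2 → 0 H
  atom 6 (O): bond orders sum to 2 → 0 H
  atom 15 (O): bond orders sum to 2 → 0 H
  atom 18 (N): bond orders sum to 1 → 2 H
  atom 21 (O): bond orders sum to 1 → 1 H
Lipinski HBD = 3.

3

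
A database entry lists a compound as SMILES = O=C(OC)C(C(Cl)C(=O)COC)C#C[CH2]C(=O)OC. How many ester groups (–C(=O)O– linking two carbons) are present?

2

The ester motif appears at heavy-atom positions 2, 16 in the SMILES.
Other groups present: 1 alkyne, 1 ether, 1 ketone.
Ester count: 2.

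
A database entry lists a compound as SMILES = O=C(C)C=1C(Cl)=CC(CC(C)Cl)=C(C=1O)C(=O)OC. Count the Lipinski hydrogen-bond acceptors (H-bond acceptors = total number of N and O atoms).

4

N atoms: 0; O atoms: 4.
Lipinski HBA = 0 + 4 = 4.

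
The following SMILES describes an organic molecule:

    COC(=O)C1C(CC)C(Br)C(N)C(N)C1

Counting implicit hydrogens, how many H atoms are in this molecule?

19

Walk through each heavy atom and fill implicit hydrogens from standard valence (C 4, N 3, O 2, S 2, halogen 1):
  atom 1: C, bond orders sum to 1 (valence 4) → 3 H
  atom 2: O, bond orders sum to 2 (valence 2) → 0 H
  atom 3: C, bond orders sum to 4 (valence 4) → 0 H
  atom 4: O, bond orders sum to 2 (valence 2) → 0 H
  atom 5: C, bond orders sum to 3 (valence 4) → 1 H
  atom 6: C, bond orders sum to 3 (valence 4) → 1 H
  atom 7: C, bond orders sum to 2 (valence 4) → 2 H
  atom 8: C, bond orders sum to 1 (valence 4) → 3 H
  atom 9: C, bond orders sum to 3 (valence 4) → 1 H
  atom 10: Br (halogen, monovalent) → 0 H
  atom 11: C, bond orders sum to 3 (valence 4) → 1 H
  atom 12: N, bond orders sum to 1 (valence 3) → 2 H
  atom 13: C, bond orders sum to 3 (valence 4) → 1 H
  atom 14: N, bond orders sum to 1 (valence 3) → 2 H
  atom 15: C, bond orders sum to 2 (valence 4) → 2 H
Total hydrogens: 19.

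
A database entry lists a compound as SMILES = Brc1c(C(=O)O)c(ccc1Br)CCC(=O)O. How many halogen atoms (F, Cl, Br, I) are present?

2

Halogen atoms appear at heavy-atom positions 1, 11 (2×Br).
Other groups present: 2 carboxylic acid.
Halogen count: 2.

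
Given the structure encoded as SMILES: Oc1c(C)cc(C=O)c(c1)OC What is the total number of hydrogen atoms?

Walk through each heavy atom and fill implicit hydrogens from standard valence (C 4, N 3, O 2, S 2, halogen 1); for lowercase aromatic atoms, an aromatic c carries 1 H when it has two neighbours and 0 H with three, and aromatic n carries 0 H:
  atom 1: O, bond orders sum to 1 (valence 2) → 1 H
  atom 2: aromatic c, 3 neighbours → 0 H
  atom 3: aromatic c, 3 neighbours → 0 H
  atom 4: C, bond orders sum to 1 (valence 4) → 3 H
  atom 5: aromatic c, 2 neighbours → 1 H
  atom 6: aromatic c, 3 neighbours → 0 H
  atom 7: C, bond orders sum to 3 (valence 4) → 1 H
  atom 8: O, bond orders sum to 2 (valence 2) → 0 H
  atom 9: aromatic c, 3 neighbours → 0 H
  atom 10: aromatic c, 2 neighbours → 1 H
  atom 11: O, bond orders sum to 2 (valence 2) → 0 H
  atom 12: C, bond orders sum to 1 (valence 4) → 3 H
Total hydrogens: 10.

10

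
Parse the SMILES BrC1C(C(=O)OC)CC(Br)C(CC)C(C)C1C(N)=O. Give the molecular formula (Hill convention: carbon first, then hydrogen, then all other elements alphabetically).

Walk through each heavy atom and fill implicit hydrogens from standard valence (C 4, N 3, O 2, S 2, halogen 1):
  atom 1: Br (halogen, monovalent) → 0 H
  atom 2: C, bond orders sum to 3 (valence 4) → 1 H
  atom 3: C, bond orders sum to 3 (valence 4) → 1 H
  atom 4: C, bond orders sum to 4 (valence 4) → 0 H
  atom 5: O, bond orders sum to 2 (valence 2) → 0 H
  atom 6: O, bond orders sum to 2 (valence 2) → 0 H
  atom 7: C, bond orders sum to 1 (valence 4) → 3 H
  atom 8: C, bond orders sum to 2 (valence 4) → 2 H
  atom 9: C, bond orders sum to 3 (valence 4) → 1 H
  atom 10: Br (halogen, monovalent) → 0 H
  atom 11: C, bond orders sum to 3 (valence 4) → 1 H
  atom 12: C, bond orders sum to 2 (valence 4) → 2 H
  atom 13: C, bond orders sum to 1 (valence 4) → 3 H
  atom 14: C, bond orders sum to 3 (valence 4) → 1 H
  atom 15: C, bond orders sum to 1 (valence 4) → 3 H
  atom 16: C, bond orders sum to 3 (valence 4) → 1 H
  atom 17: C, bond orders sum to 4 (valence 4) → 0 H
  atom 18: N, bond orders sum to 1 (valence 3) → 2 H
  atom 19: O, bond orders sum to 2 (valence 2) → 0 H
Totals → C:13, H:21, Br:2, N:1, O:3.
In Hill order: C13H21Br2NO3.

C13H21Br2NO3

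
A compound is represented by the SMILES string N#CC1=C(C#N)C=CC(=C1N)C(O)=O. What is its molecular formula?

Walk through each heavy atom and fill implicit hydrogens from standard valence (C 4, N 3, O 2, S 2, halogen 1):
  atom 1: N, bond orders sum to 3 (valence 3) → 0 H
  atom 2: C, bond orders sum to 4 (valence 4) → 0 H
  atom 3: C, bond orders sum to 4 (valence 4) → 0 H
  atom 4: C, bond orders sum to 4 (valence 4) → 0 H
  atom 5: C, bond orders sum to 4 (valence 4) → 0 H
  atom 6: N, bond orders sum to 3 (valence 3) → 0 H
  atom 7: C, bond orders sum to 3 (valence 4) → 1 H
  atom 8: C, bond orders sum to 3 (valence 4) → 1 H
  atom 9: C, bond orders sum to 4 (valence 4) → 0 H
  atom 10: C, bond orders sum to 4 (valence 4) → 0 H
  atom 11: N, bond orders sum to 1 (valence 3) → 2 H
  atom 12: C, bond orders sum to 4 (valence 4) → 0 H
  atom 13: O, bond orders sum to 1 (valence 2) → 1 H
  atom 14: O, bond orders sum to 2 (valence 2) → 0 H
Totals → C:9, H:5, N:3, O:2.
In Hill order: C9H5N3O2.

C9H5N3O2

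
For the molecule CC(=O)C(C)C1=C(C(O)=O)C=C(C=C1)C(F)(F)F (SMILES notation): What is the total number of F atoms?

Scan the SMILES for F atoms (remember two-letter symbols like Cl and Br are single atoms).
Fluorine count: 3.

3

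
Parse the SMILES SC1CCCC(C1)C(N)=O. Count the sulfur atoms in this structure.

1

Scan the SMILES for S atoms (remember two-letter symbols like Cl and Br are single atoms).
Sulfur count: 1.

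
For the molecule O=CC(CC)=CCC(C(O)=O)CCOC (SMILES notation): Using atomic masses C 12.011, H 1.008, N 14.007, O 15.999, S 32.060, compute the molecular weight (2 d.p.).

214.26 g/mol

First, the molecular formula is C11H18O4 (counting implicit H from valence).
  C: 11 × 12.011 = 132.121
  H: 18 × 1.008 = 18.144
  O: 4 × 15.999 = 63.996
Sum: 11×12.011 + 18×1.008 + 4×15.999 = 214.261 → 214.26 g/mol.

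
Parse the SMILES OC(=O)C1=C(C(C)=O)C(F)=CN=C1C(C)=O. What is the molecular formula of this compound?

C10H8FNO4

Walk through each heavy atom and fill implicit hydrogens from standard valence (C 4, N 3, O 2, S 2, halogen 1):
  atom 1: O, bond orders sum to 1 (valence 2) → 1 H
  atom 2: C, bond orders sum to 4 (valence 4) → 0 H
  atom 3: O, bond orders sum to 2 (valence 2) → 0 H
  atom 4: C, bond orders sum to 4 (valence 4) → 0 H
  atom 5: C, bond orders sum to 4 (valence 4) → 0 H
  atom 6: C, bond orders sum to 4 (valence 4) → 0 H
  atom 7: C, bond orders sum to 1 (valence 4) → 3 H
  atom 8: O, bond orders sum to 2 (valence 2) → 0 H
  atom 9: C, bond orders sum to 4 (valence 4) → 0 H
  atom 10: F (halogen, monovalent) → 0 H
  atom 11: C, bond orders sum to 3 (valence 4) → 1 H
  atom 12: N, bond orders sum to 3 (valence 3) → 0 H
  atom 13: C, bond orders sum to 4 (valence 4) → 0 H
  atom 14: C, bond orders sum to 4 (valence 4) → 0 H
  atom 15: C, bond orders sum to 1 (valence 4) → 3 H
  atom 16: O, bond orders sum to 2 (valence 2) → 0 H
Totals → C:10, H:8, F:1, N:1, O:4.
In Hill order: C10H8FNO4.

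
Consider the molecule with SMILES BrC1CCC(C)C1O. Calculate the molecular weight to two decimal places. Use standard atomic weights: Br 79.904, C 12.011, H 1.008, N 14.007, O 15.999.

179.06 g/mol

First, the molecular formula is C6H11BrO (counting implicit H from valence).
  Br: 1 × 79.904 = 79.904
  C: 6 × 12.011 = 72.066
  H: 11 × 1.008 = 11.088
  O: 1 × 15.999 = 15.999
Sum: 1×79.904 + 6×12.011 + 11×1.008 + 1×15.999 = 179.057 → 179.06 g/mol.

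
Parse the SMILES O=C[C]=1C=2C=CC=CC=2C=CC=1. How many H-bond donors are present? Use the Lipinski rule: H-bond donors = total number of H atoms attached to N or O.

0

Donors: find every N or O and count the H atoms it carries.
  atom 1 (O): bond orders sum to 2 → 0 H
Lipinski HBD = 0.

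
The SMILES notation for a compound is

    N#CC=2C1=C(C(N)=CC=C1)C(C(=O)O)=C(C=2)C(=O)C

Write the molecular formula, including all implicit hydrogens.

C14H10N2O3

Walk through each heavy atom and fill implicit hydrogens from standard valence (C 4, N 3, O 2, S 2, halogen 1):
  atom 1: N, bond orders sum to 3 (valence 3) → 0 H
  atom 2: C, bond orders sum to 4 (valence 4) → 0 H
  atom 3: C, bond orders sum to 4 (valence 4) → 0 H
  atom 4: C, bond orders sum to 4 (valence 4) → 0 H
  atom 5: C, bond orders sum to 4 (valence 4) → 0 H
  atom 6: C, bond orders sum to 4 (valence 4) → 0 H
  atom 7: N, bond orders sum to 1 (valence 3) → 2 H
  atom 8: C, bond orders sum to 3 (valence 4) → 1 H
  atom 9: C, bond orders sum to 3 (valence 4) → 1 H
  atom 10: C, bond orders sum to 3 (valence 4) → 1 H
  atom 11: C, bond orders sum to 4 (valence 4) → 0 H
  atom 12: C, bond orders sum to 4 (valence 4) → 0 H
  atom 13: O, bond orders sum to 2 (valence 2) → 0 H
  atom 14: O, bond orders sum to 1 (valence 2) → 1 H
  atom 15: C, bond orders sum to 4 (valence 4) → 0 H
  atom 16: C, bond orders sum to 3 (valence 4) → 1 H
  atom 17: C, bond orders sum to 4 (valence 4) → 0 H
  atom 18: O, bond orders sum to 2 (valence 2) → 0 H
  atom 19: C, bond orders sum to 1 (valence 4) → 3 H
Totals → C:14, H:10, N:2, O:3.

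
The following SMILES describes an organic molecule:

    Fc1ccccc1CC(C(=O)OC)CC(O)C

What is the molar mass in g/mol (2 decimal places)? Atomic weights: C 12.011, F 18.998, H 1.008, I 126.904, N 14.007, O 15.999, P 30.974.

240.27 g/mol

First, the molecular formula is C13H17FO3 (counting implicit H from valence).
  C: 13 × 12.011 = 156.143
  F: 1 × 18.998 = 18.998
  H: 17 × 1.008 = 17.136
  O: 3 × 15.999 = 47.997
Sum: 13×12.011 + 1×18.998 + 17×1.008 + 3×15.999 = 240.274 → 240.27 g/mol.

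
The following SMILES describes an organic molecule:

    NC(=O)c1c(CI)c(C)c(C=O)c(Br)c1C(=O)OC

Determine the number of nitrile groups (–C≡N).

0

Scan the SMILES for the nitrile motif — none present.
Groups that are present: 1 aldehyde, 1 amide, 1 ester.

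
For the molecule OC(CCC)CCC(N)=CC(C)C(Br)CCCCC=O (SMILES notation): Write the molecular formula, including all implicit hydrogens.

Walk through each heavy atom and fill implicit hydrogens from standard valence (C 4, N 3, O 2, S 2, halogen 1):
  atom 1: O, bond orders sum to 1 (valence 2) → 1 H
  atom 2: C, bond orders sum to 3 (valence 4) → 1 H
  atom 3: C, bond orders sum to 2 (valence 4) → 2 H
  atom 4: C, bond orders sum to 2 (valence 4) → 2 H
  atom 5: C, bond orders sum to 1 (valence 4) → 3 H
  atom 6: C, bond orders sum to 2 (valence 4) → 2 H
  atom 7: C, bond orders sum to 2 (valence 4) → 2 H
  atom 8: C, bond orders sum to 4 (valence 4) → 0 H
  atom 9: N, bond orders sum to 1 (valence 3) → 2 H
  atom 10: C, bond orders sum to 3 (valence 4) → 1 H
  atom 11: C, bond orders sum to 3 (valence 4) → 1 H
  atom 12: C, bond orders sum to 1 (valence 4) → 3 H
  atom 13: C, bond orders sum to 3 (valence 4) → 1 H
  atom 14: Br (halogen, monovalent) → 0 H
  atom 15: C, bond orders sum to 2 (valence 4) → 2 H
  atom 16: C, bond orders sum to 2 (valence 4) → 2 H
  atom 17: C, bond orders sum to 2 (valence 4) → 2 H
  atom 18: C, bond orders sum to 2 (valence 4) → 2 H
  atom 19: C, bond orders sum to 3 (valence 4) → 1 H
  atom 20: O, bond orders sum to 2 (valence 2) → 0 H
Totals → C:16, H:30, Br:1, N:1, O:2.
In Hill order: C16H30BrNO2.

C16H30BrNO2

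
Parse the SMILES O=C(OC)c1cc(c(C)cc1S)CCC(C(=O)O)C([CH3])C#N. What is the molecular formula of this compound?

Walk through each heavy atom and fill implicit hydrogens from standard valence (C 4, N 3, O 2, S 2, halogen 1); for lowercase aromatic atoms, an aromatic c carries 1 H when it has two neighbours and 0 H with three, and aromatic n carries 0 H:
  atom 1: O, bond orders sum to 2 (valence 2) → 0 H
  atom 2: C, bond orders sum to 4 (valence 4) → 0 H
  atom 3: O, bond orders sum to 2 (valence 2) → 0 H
  atom 4: C, bond orders sum to 1 (valence 4) → 3 H
  atom 5: aromatic c, 3 neighbours → 0 H
  atom 6: aromatic c, 2 neighbours → 1 H
  atom 7: aromatic c, 3 neighbours → 0 H
  atom 8: aromatic c, 3 neighbours → 0 H
  atom 9: C, bond orders sum to 1 (valence 4) → 3 H
  atom 10: aromatic c, 2 neighbours → 1 H
  atom 11: aromatic c, 3 neighbours → 0 H
  atom 12: S, bond orders sum to 1 (valence 2) → 1 H
  atom 13: C, bond orders sum to 2 (valence 4) → 2 H
  atom 14: C, bond orders sum to 2 (valence 4) → 2 H
  atom 15: C, bond orders sum to 3 (valence 4) → 1 H
  atom 16: C, bond orders sum to 4 (valence 4) → 0 H
  atom 17: O, bond orders sum to 2 (valence 2) → 0 H
  atom 18: O, bond orders sum to 1 (valence 2) → 1 H
  atom 19: C, bond orders sum to 3 (valence 4) → 1 H
  atom 20: C with explicit H count 3
  atom 21: C, bond orders sum to 4 (valence 4) → 0 H
  atom 22: N, bond orders sum to 3 (valence 3) → 0 H
Totals → C:16, H:19, N:1, O:4, S:1.

C16H19NO4S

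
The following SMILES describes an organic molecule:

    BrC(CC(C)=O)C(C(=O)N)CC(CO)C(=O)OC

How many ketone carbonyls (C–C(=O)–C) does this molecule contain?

1

The ketone motif appears at heavy-atom position 4 in the SMILES.
Other groups present: 1 amide, 1 ester, 1 hydroxyl.
Ketone count: 1.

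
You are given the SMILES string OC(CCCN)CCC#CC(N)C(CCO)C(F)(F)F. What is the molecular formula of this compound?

C13H23F3N2O2

Walk through each heavy atom and fill implicit hydrogens from standard valence (C 4, N 3, O 2, S 2, halogen 1):
  atom 1: O, bond orders sum to 1 (valence 2) → 1 H
  atom 2: C, bond orders sum to 3 (valence 4) → 1 H
  atom 3: C, bond orders sum to 2 (valence 4) → 2 H
  atom 4: C, bond orders sum to 2 (valence 4) → 2 H
  atom 5: C, bond orders sum to 2 (valence 4) → 2 H
  atom 6: N, bond orders sum to 1 (valence 3) → 2 H
  atom 7: C, bond orders sum to 2 (valence 4) → 2 H
  atom 8: C, bond orders sum to 2 (valence 4) → 2 H
  atom 9: C, bond orders sum to 4 (valence 4) → 0 H
  atom 10: C, bond orders sum to 4 (valence 4) → 0 H
  atom 11: C, bond orders sum to 3 (valence 4) → 1 H
  atom 12: N, bond orders sum to 1 (valence 3) → 2 H
  atom 13: C, bond orders sum to 3 (valence 4) → 1 H
  atom 14: C, bond orders sum to 2 (valence 4) → 2 H
  atom 15: C, bond orders sum to 2 (valence 4) → 2 H
  atom 16: O, bond orders sum to 1 (valence 2) → 1 H
  atom 17: C, bond orders sum to 4 (valence 4) → 0 H
  atom 18: F (halogen, monovalent) → 0 H
  atom 19: F (halogen, monovalent) → 0 H
  atom 20: F (halogen, monovalent) → 0 H
Totals → C:13, H:23, F:3, N:2, O:2.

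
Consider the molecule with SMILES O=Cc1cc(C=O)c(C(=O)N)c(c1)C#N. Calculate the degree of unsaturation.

9

Molecular formula: C10H6N2O3.
DoU = (2C + 2 + N − H − X) / 2, where X is the halogen count and O/S are ignored.
    = (2·10 + 2 + 2 − 6 − 0) / 2 = 18 / 2 = 9.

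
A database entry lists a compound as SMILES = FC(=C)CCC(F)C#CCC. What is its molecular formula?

C9H12F2

Walk through each heavy atom and fill implicit hydrogens from standard valence (C 4, N 3, O 2, S 2, halogen 1):
  atom 1: F (halogen, monovalent) → 0 H
  atom 2: C, bond orders sum to 4 (valence 4) → 0 H
  atom 3: C, bond orders sum to 2 (valence 4) → 2 H
  atom 4: C, bond orders sum to 2 (valence 4) → 2 H
  atom 5: C, bond orders sum to 2 (valence 4) → 2 H
  atom 6: C, bond orders sum to 3 (valence 4) → 1 H
  atom 7: F (halogen, monovalent) → 0 H
  atom 8: C, bond orders sum to 4 (valence 4) → 0 H
  atom 9: C, bond orders sum to 4 (valence 4) → 0 H
  atom 10: C, bond orders sum to 2 (valence 4) → 2 H
  atom 11: C, bond orders sum to 1 (valence 4) → 3 H
Totals → C:9, H:12, F:2.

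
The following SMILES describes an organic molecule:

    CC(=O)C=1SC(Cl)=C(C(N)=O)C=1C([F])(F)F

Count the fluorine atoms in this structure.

Scan the SMILES for F atoms (remember two-letter symbols like Cl and Br are single atoms).
Fluorine count: 3.

3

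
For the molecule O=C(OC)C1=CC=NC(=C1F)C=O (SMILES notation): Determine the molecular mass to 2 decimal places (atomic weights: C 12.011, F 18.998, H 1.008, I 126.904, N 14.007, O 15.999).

First, the molecular formula is C8H6FNO3 (counting implicit H from valence).
  C: 8 × 12.011 = 96.088
  F: 1 × 18.998 = 18.998
  H: 6 × 1.008 = 6.048
  N: 1 × 14.007 = 14.007
  O: 3 × 15.999 = 47.997
Sum: 8×12.011 + 1×18.998 + 6×1.008 + 1×14.007 + 3×15.999 = 183.138 → 183.14 g/mol.

183.14 g/mol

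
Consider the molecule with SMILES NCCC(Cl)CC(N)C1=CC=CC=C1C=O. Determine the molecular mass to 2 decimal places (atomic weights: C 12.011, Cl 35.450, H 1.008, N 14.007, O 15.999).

First, the molecular formula is C12H17ClN2O (counting implicit H from valence).
  C: 12 × 12.011 = 144.132
  Cl: 1 × 35.450 = 35.450
  H: 17 × 1.008 = 17.136
  N: 2 × 14.007 = 28.014
  O: 1 × 15.999 = 15.999
Sum: 12×12.011 + 1×35.450 + 17×1.008 + 2×14.007 + 1×15.999 = 240.731 → 240.73 g/mol.

240.73 g/mol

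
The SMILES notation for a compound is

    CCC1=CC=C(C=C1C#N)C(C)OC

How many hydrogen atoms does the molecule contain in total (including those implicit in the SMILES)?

15

Walk through each heavy atom and fill implicit hydrogens from standard valence (C 4, N 3, O 2, S 2, halogen 1):
  atom 1: C, bond orders sum to 1 (valence 4) → 3 H
  atom 2: C, bond orders sum to 2 (valence 4) → 2 H
  atom 3: C, bond orders sum to 4 (valence 4) → 0 H
  atom 4: C, bond orders sum to 3 (valence 4) → 1 H
  atom 5: C, bond orders sum to 3 (valence 4) → 1 H
  atom 6: C, bond orders sum to 4 (valence 4) → 0 H
  atom 7: C, bond orders sum to 3 (valence 4) → 1 H
  atom 8: C, bond orders sum to 4 (valence 4) → 0 H
  atom 9: C, bond orders sum to 4 (valence 4) → 0 H
  atom 10: N, bond orders sum to 3 (valence 3) → 0 H
  atom 11: C, bond orders sum to 3 (valence 4) → 1 H
  atom 12: C, bond orders sum to 1 (valence 4) → 3 H
  atom 13: O, bond orders sum to 2 (valence 2) → 0 H
  atom 14: C, bond orders sum to 1 (valence 4) → 3 H
Total hydrogens: 15.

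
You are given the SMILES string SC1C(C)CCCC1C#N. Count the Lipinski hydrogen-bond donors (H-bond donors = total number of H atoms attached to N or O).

0

Donors: find every N or O and count the H atoms it carries.
  atom 10 (N): bond orders sum to 3 → 0 H
Lipinski HBD = 0.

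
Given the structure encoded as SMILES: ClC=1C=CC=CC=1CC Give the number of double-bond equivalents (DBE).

4

Molecular formula: C8H9Cl.
DoU = (2C + 2 + N − H − X) / 2, where X is the halogen count and O/S are ignored.
    = (2·8 + 2 + 0 − 9 − 1) / 2 = 8 / 2 = 4.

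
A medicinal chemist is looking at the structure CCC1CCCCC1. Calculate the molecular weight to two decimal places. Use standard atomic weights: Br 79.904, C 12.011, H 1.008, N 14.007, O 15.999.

112.22 g/mol

First, the molecular formula is C8H16 (counting implicit H from valence).
  C: 8 × 12.011 = 96.088
  H: 16 × 1.008 = 16.128
Sum: 8×12.011 + 16×1.008 = 112.216 → 112.22 g/mol.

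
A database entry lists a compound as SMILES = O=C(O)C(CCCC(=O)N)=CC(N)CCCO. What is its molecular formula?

Walk through each heavy atom and fill implicit hydrogens from standard valence (C 4, N 3, O 2, S 2, halogen 1):
  atom 1: O, bond orders sum to 2 (valence 2) → 0 H
  atom 2: C, bond orders sum to 4 (valence 4) → 0 H
  atom 3: O, bond orders sum to 1 (valence 2) → 1 H
  atom 4: C, bond orders sum to 4 (valence 4) → 0 H
  atom 5: C, bond orders sum to 2 (valence 4) → 2 H
  atom 6: C, bond orders sum to 2 (valence 4) → 2 H
  atom 7: C, bond orders sum to 2 (valence 4) → 2 H
  atom 8: C, bond orders sum to 4 (valence 4) → 0 H
  atom 9: O, bond orders sum to 2 (valence 2) → 0 H
  atom 10: N, bond orders sum to 1 (valence 3) → 2 H
  atom 11: C, bond orders sum to 3 (valence 4) → 1 H
  atom 12: C, bond orders sum to 3 (valence 4) → 1 H
  atom 13: N, bond orders sum to 1 (valence 3) → 2 H
  atom 14: C, bond orders sum to 2 (valence 4) → 2 H
  atom 15: C, bond orders sum to 2 (valence 4) → 2 H
  atom 16: C, bond orders sum to 2 (valence 4) → 2 H
  atom 17: O, bond orders sum to 1 (valence 2) → 1 H
Totals → C:11, H:20, N:2, O:4.

C11H20N2O4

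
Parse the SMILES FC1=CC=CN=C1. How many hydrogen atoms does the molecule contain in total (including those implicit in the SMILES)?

4

Walk through each heavy atom and fill implicit hydrogens from standard valence (C 4, N 3, O 2, S 2, halogen 1):
  atom 1: F (halogen, monovalent) → 0 H
  atom 2: C, bond orders sum to 4 (valence 4) → 0 H
  atom 3: C, bond orders sum to 3 (valence 4) → 1 H
  atom 4: C, bond orders sum to 3 (valence 4) → 1 H
  atom 5: C, bond orders sum to 3 (valence 4) → 1 H
  atom 6: N, bond orders sum to 3 (valence 3) → 0 H
  atom 7: C, bond orders sum to 3 (valence 4) → 1 H
Total hydrogens: 4.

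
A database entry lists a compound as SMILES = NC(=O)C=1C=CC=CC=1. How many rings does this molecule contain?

In SMILES, each pair of matching ring-closure digits denotes one ring-closing bond; the number of such bonds equals the number of independent rings.
Ring-closure bonds here: 1.

1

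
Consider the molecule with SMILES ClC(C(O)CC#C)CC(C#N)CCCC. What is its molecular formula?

C12H18ClNO

Walk through each heavy atom and fill implicit hydrogens from standard valence (C 4, N 3, O 2, S 2, halogen 1):
  atom 1: Cl (halogen, monovalent) → 0 H
  atom 2: C, bond orders sum to 3 (valence 4) → 1 H
  atom 3: C, bond orders sum to 3 (valence 4) → 1 H
  atom 4: O, bond orders sum to 1 (valence 2) → 1 H
  atom 5: C, bond orders sum to 2 (valence 4) → 2 H
  atom 6: C, bond orders sum to 4 (valence 4) → 0 H
  atom 7: C, bond orders sum to 3 (valence 4) → 1 H
  atom 8: C, bond orders sum to 2 (valence 4) → 2 H
  atom 9: C, bond orders sum to 3 (valence 4) → 1 H
  atom 10: C, bond orders sum to 4 (valence 4) → 0 H
  atom 11: N, bond orders sum to 3 (valence 3) → 0 H
  atom 12: C, bond orders sum to 2 (valence 4) → 2 H
  atom 13: C, bond orders sum to 2 (valence 4) → 2 H
  atom 14: C, bond orders sum to 2 (valence 4) → 2 H
  atom 15: C, bond orders sum to 1 (valence 4) → 3 H
Totals → C:12, H:18, Cl:1, N:1, O:1.
In Hill order: C12H18ClNO.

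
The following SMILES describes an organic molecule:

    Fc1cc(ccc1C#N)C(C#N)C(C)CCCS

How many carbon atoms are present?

Count every carbon token in the SMILES (each C, including those in ring-closure positions and inside branches).
Carbon count: 14.

14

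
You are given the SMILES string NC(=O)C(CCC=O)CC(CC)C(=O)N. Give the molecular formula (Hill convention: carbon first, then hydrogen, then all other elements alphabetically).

Walk through each heavy atom and fill implicit hydrogens from standard valence (C 4, N 3, O 2, S 2, halogen 1):
  atom 1: N, bond orders sum to 1 (valence 3) → 2 H
  atom 2: C, bond orders sum to 4 (valence 4) → 0 H
  atom 3: O, bond orders sum to 2 (valence 2) → 0 H
  atom 4: C, bond orders sum to 3 (valence 4) → 1 H
  atom 5: C, bond orders sum to 2 (valence 4) → 2 H
  atom 6: C, bond orders sum to 2 (valence 4) → 2 H
  atom 7: C, bond orders sum to 3 (valence 4) → 1 H
  atom 8: O, bond orders sum to 2 (valence 2) → 0 H
  atom 9: C, bond orders sum to 2 (valence 4) → 2 H
  atom 10: C, bond orders sum to 3 (valence 4) → 1 H
  atom 11: C, bond orders sum to 2 (valence 4) → 2 H
  atom 12: C, bond orders sum to 1 (valence 4) → 3 H
  atom 13: C, bond orders sum to 4 (valence 4) → 0 H
  atom 14: O, bond orders sum to 2 (valence 2) → 0 H
  atom 15: N, bond orders sum to 1 (valence 3) → 2 H
Totals → C:10, H:18, N:2, O:3.

C10H18N2O3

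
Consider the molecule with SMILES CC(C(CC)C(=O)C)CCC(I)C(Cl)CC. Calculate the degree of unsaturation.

Degree of unsaturation = (number of rings) + (number of π bonds).
Ring closures in the SMILES: 0.
π bonds: 1 double bond (each 1 DoU) → 1 DoU from unsaturation.
Total DoU = 0 + 1 = 1.

1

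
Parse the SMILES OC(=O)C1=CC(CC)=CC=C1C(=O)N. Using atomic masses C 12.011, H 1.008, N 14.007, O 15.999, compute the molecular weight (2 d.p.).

First, the molecular formula is C10H11NO3 (counting implicit H from valence).
  C: 10 × 12.011 = 120.110
  H: 11 × 1.008 = 11.088
  N: 1 × 14.007 = 14.007
  O: 3 × 15.999 = 47.997
Sum: 10×12.011 + 11×1.008 + 1×14.007 + 3×15.999 = 193.202 → 193.20 g/mol.

193.20 g/mol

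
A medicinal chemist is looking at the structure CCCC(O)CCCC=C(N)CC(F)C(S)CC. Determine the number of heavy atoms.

18

Every atom symbol written in the SMILES (organic subset) is one heavy atom; implicit H are not written.
Heavy atoms by element → C:14, F:1, N:1, O:1, S:1.
Total: 18.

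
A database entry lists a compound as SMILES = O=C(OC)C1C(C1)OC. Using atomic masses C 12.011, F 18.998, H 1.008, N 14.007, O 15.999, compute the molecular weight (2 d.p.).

First, the molecular formula is C6H10O3 (counting implicit H from valence).
  C: 6 × 12.011 = 72.066
  H: 10 × 1.008 = 10.080
  O: 3 × 15.999 = 47.997
Sum: 6×12.011 + 10×1.008 + 3×15.999 = 130.143 → 130.14 g/mol.

130.14 g/mol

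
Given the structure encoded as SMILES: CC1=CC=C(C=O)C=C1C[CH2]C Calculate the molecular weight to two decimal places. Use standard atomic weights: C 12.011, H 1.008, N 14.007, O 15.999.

162.23 g/mol

First, the molecular formula is C11H14O (counting implicit H from valence).
  C: 11 × 12.011 = 132.121
  H: 14 × 1.008 = 14.112
  O: 1 × 15.999 = 15.999
Sum: 11×12.011 + 14×1.008 + 1×15.999 = 162.232 → 162.23 g/mol.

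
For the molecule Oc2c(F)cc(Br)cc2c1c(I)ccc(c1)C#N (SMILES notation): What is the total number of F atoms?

Scan the SMILES for F atoms (remember two-letter symbols like Cl and Br are single atoms).
Fluorine count: 1.

1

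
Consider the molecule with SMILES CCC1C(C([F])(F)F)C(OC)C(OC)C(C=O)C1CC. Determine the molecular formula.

C14H23F3O3

Walk through each heavy atom and fill implicit hydrogens from standard valence (C 4, N 3, O 2, S 2, halogen 1):
  atom 1: C, bond orders sum to 1 (valence 4) → 3 H
  atom 2: C, bond orders sum to 2 (valence 4) → 2 H
  atom 3: C, bond orders sum to 3 (valence 4) → 1 H
  atom 4: C, bond orders sum to 3 (valence 4) → 1 H
  atom 5: C, bond orders sum to 4 (valence 4) → 0 H
  atom 6: F with explicit H count 0
  atom 7: F (halogen, monovalent) → 0 H
  atom 8: F (halogen, monovalent) → 0 H
  atom 9: C, bond orders sum to 3 (valence 4) → 1 H
  atom 10: O, bond orders sum to 2 (valence 2) → 0 H
  atom 11: C, bond orders sum to 1 (valence 4) → 3 H
  atom 12: C, bond orders sum to 3 (valence 4) → 1 H
  atom 13: O, bond orders sum to 2 (valence 2) → 0 H
  atom 14: C, bond orders sum to 1 (valence 4) → 3 H
  atom 15: C, bond orders sum to 3 (valence 4) → 1 H
  atom 16: C, bond orders sum to 3 (valence 4) → 1 H
  atom 17: O, bond orders sum to 2 (valence 2) → 0 H
  atom 18: C, bond orders sum to 3 (valence 4) → 1 H
  atom 19: C, bond orders sum to 2 (valence 4) → 2 H
  atom 20: C, bond orders sum to 1 (valence 4) → 3 H
Totals → C:14, H:23, F:3, O:3.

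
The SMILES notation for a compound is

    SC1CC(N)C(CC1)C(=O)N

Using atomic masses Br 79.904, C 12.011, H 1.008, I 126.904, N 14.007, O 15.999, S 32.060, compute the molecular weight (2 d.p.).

First, the molecular formula is C7H14N2OS (counting implicit H from valence).
  C: 7 × 12.011 = 84.077
  H: 14 × 1.008 = 14.112
  N: 2 × 14.007 = 28.014
  O: 1 × 15.999 = 15.999
  S: 1 × 32.060 = 32.060
Sum: 7×12.011 + 14×1.008 + 2×14.007 + 1×15.999 + 1×32.060 = 174.262 → 174.26 g/mol.

174.26 g/mol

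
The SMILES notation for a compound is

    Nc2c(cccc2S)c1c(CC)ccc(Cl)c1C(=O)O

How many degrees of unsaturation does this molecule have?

Molecular formula: C15H14ClNO2S.
DoU = (2C + 2 + N − H − X) / 2, where X is the halogen count and O/S are ignored.
    = (2·15 + 2 + 1 − 14 − 1) / 2 = 18 / 2 = 9.

9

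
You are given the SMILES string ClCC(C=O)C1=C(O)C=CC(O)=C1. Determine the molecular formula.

C9H9ClO3

Walk through each heavy atom and fill implicit hydrogens from standard valence (C 4, N 3, O 2, S 2, halogen 1):
  atom 1: Cl (halogen, monovalent) → 0 H
  atom 2: C, bond orders sum to 2 (valence 4) → 2 H
  atom 3: C, bond orders sum to 3 (valence 4) → 1 H
  atom 4: C, bond orders sum to 3 (valence 4) → 1 H
  atom 5: O, bond orders sum to 2 (valence 2) → 0 H
  atom 6: C, bond orders sum to 4 (valence 4) → 0 H
  atom 7: C, bond orders sum to 4 (valence 4) → 0 H
  atom 8: O, bond orders sum to 1 (valence 2) → 1 H
  atom 9: C, bond orders sum to 3 (valence 4) → 1 H
  atom 10: C, bond orders sum to 3 (valence 4) → 1 H
  atom 11: C, bond orders sum to 4 (valence 4) → 0 H
  atom 12: O, bond orders sum to 1 (valence 2) → 1 H
  atom 13: C, bond orders sum to 3 (valence 4) → 1 H
Totals → C:9, H:9, Cl:1, O:3.
In Hill order: C9H9ClO3.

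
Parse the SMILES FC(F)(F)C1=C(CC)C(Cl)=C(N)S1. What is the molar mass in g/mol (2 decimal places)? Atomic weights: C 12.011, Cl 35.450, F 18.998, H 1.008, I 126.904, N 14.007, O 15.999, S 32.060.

First, the molecular formula is C7H7ClF3NS (counting implicit H from valence).
  C: 7 × 12.011 = 84.077
  Cl: 1 × 35.450 = 35.450
  F: 3 × 18.998 = 56.994
  H: 7 × 1.008 = 7.056
  N: 1 × 14.007 = 14.007
  S: 1 × 32.060 = 32.060
Sum: 7×12.011 + 1×35.450 + 3×18.998 + 7×1.008 + 1×14.007 + 1×32.060 = 229.644 → 229.64 g/mol.

229.64 g/mol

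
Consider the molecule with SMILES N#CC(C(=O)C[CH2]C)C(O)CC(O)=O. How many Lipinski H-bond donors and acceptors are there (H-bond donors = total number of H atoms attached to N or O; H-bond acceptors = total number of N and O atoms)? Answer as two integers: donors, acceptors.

Donors: find every N or O and count the H atoms it carries.
  atom 1 (N): bond orders sum to 3 → 0 H
  atom 5 (O): bond orders sum to 2 → 0 H
  atom 10 (O): bond orders sum to 1 → 1 H
  atom 13 (O): bond orders sum to 1 → 1 H
  atom 14 (O): bond orders sum to 2 → 0 H
Lipinski HBD = 2.
Acceptors: N atoms = 1, O atoms = 4 → HBA = 5.

2, 5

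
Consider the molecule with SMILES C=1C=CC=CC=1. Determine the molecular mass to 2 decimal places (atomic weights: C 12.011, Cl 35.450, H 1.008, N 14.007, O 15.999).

78.11 g/mol

First, the molecular formula is C6H6 (counting implicit H from valence).
  C: 6 × 12.011 = 72.066
  H: 6 × 1.008 = 6.048
Sum: 6×12.011 + 6×1.008 = 78.114 → 78.11 g/mol.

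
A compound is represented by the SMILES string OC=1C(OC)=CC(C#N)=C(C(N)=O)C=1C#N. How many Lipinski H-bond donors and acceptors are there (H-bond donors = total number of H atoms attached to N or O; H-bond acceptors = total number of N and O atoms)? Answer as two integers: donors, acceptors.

Donors: find every N or O and count the H atoms it carries.
  atom 1 (O): bond orders sum to 1 → 1 H
  atom 4 (O): bond orders sum to 2 → 0 H
  atom 9 (N): bond orders sum to 3 → 0 H
  atom 12 (N): bond orders sum to 1 → 2 H
  atom 13 (O): bond orders sum to 2 → 0 H
  atom 16 (N): bond orders sum to 3 → 0 H
Lipinski HBD = 3.
Acceptors: N atoms = 3, O atoms = 3 → HBA = 6.

3, 6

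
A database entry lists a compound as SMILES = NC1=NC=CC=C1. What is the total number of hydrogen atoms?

Walk through each heavy atom and fill implicit hydrogens from standard valence (C 4, N 3, O 2, S 2, halogen 1):
  atom 1: N, bond orders sum to 1 (valence 3) → 2 H
  atom 2: C, bond orders sum to 4 (valence 4) → 0 H
  atom 3: N, bond orders sum to 3 (valence 3) → 0 H
  atom 4: C, bond orders sum to 3 (valence 4) → 1 H
  atom 5: C, bond orders sum to 3 (valence 4) → 1 H
  atom 6: C, bond orders sum to 3 (valence 4) → 1 H
  atom 7: C, bond orders sum to 3 (valence 4) → 1 H
Total hydrogens: 6.

6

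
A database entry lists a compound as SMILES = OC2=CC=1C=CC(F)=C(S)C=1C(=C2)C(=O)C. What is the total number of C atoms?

12

Count every carbon token in the SMILES (each C, including those in ring-closure positions and inside branches).
Carbon count: 12.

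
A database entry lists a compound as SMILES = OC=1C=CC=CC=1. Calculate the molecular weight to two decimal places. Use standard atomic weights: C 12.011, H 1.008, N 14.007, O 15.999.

94.11 g/mol

First, the molecular formula is C6H6O (counting implicit H from valence).
  C: 6 × 12.011 = 72.066
  H: 6 × 1.008 = 6.048
  O: 1 × 15.999 = 15.999
Sum: 6×12.011 + 6×1.008 + 1×15.999 = 94.113 → 94.11 g/mol.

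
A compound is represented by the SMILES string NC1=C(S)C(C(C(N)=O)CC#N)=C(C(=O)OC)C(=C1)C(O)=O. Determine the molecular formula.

Walk through each heavy atom and fill implicit hydrogens from standard valence (C 4, N 3, O 2, S 2, halogen 1):
  atom 1: N, bond orders sum to 1 (valence 3) → 2 H
  atom 2: C, bond orders sum to 4 (valence 4) → 0 H
  atom 3: C, bond orders sum to 4 (valence 4) → 0 H
  atom 4: S, bond orders sum to 1 (valence 2) → 1 H
  atom 5: C, bond orders sum to 4 (valence 4) → 0 H
  atom 6: C, bond orders sum to 3 (valence 4) → 1 H
  atom 7: C, bond orders sum to 4 (valence 4) → 0 H
  atom 8: N, bond orders sum to 1 (valence 3) → 2 H
  atom 9: O, bond orders sum to 2 (valence 2) → 0 H
  atom 10: C, bond orders sum to 2 (valence 4) → 2 H
  atom 11: C, bond orders sum to 4 (valence 4) → 0 H
  atom 12: N, bond orders sum to 3 (valence 3) → 0 H
  atom 13: C, bond orders sum to 4 (valence 4) → 0 H
  atom 14: C, bond orders sum to 4 (valence 4) → 0 H
  atom 15: O, bond orders sum to 2 (valence 2) → 0 H
  atom 16: O, bond orders sum to 2 (valence 2) → 0 H
  atom 17: C, bond orders sum to 1 (valence 4) → 3 H
  atom 18: C, bond orders sum to 4 (valence 4) → 0 H
  atom 19: C, bond orders sum to 3 (valence 4) → 1 H
  atom 20: C, bond orders sum to 4 (valence 4) → 0 H
  atom 21: O, bond orders sum to 1 (valence 2) → 1 H
  atom 22: O, bond orders sum to 2 (valence 2) → 0 H
Totals → C:13, H:13, N:3, O:5, S:1.
In Hill order: C13H13N3O5S.

C13H13N3O5S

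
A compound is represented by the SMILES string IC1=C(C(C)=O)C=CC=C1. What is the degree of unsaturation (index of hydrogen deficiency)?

Degree of unsaturation = (number of rings) + (number of π bonds).
Ring closures in the SMILES: 1.
π bonds: 4 double bonds (each 1 DoU) → 4 DoU from unsaturation.
Total DoU = 1 + 4 = 5.

5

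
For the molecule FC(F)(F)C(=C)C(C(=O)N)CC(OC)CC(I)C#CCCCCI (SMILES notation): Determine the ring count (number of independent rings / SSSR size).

0

In SMILES, each pair of matching ring-closure digits denotes one ring-closing bond; the number of such bonds equals the number of independent rings.
Ring-closure bonds here: 0.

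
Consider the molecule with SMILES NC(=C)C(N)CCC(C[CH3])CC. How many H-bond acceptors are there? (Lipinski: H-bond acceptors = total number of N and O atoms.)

N atoms: 2; O atoms: 0.
Lipinski HBA = 2 + 0 = 2.

2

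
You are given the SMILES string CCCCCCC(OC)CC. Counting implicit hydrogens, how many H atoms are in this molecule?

22

Walk through each heavy atom and fill implicit hydrogens from standard valence (C 4, N 3, O 2, S 2, halogen 1):
  atom 1: C, bond orders sum to 1 (valence 4) → 3 H
  atom 2: C, bond orders sum to 2 (valence 4) → 2 H
  atom 3: C, bond orders sum to 2 (valence 4) → 2 H
  atom 4: C, bond orders sum to 2 (valence 4) → 2 H
  atom 5: C, bond orders sum to 2 (valence 4) → 2 H
  atom 6: C, bond orders sum to 2 (valence 4) → 2 H
  atom 7: C, bond orders sum to 3 (valence 4) → 1 H
  atom 8: O, bond orders sum to 2 (valence 2) → 0 H
  atom 9: C, bond orders sum to 1 (valence 4) → 3 H
  atom 10: C, bond orders sum to 2 (valence 4) → 2 H
  atom 11: C, bond orders sum to 1 (valence 4) → 3 H
Total hydrogens: 22.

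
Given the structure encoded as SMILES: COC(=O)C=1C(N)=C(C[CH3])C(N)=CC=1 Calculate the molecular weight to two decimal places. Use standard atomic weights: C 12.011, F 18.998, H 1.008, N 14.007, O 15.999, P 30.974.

194.23 g/mol

First, the molecular formula is C10H14N2O2 (counting implicit H from valence).
  C: 10 × 12.011 = 120.110
  H: 14 × 1.008 = 14.112
  N: 2 × 14.007 = 28.014
  O: 2 × 15.999 = 31.998
Sum: 10×12.011 + 14×1.008 + 2×14.007 + 2×15.999 = 194.234 → 194.23 g/mol.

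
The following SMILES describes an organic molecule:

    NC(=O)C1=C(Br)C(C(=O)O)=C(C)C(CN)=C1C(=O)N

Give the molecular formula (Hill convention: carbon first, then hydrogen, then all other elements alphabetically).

C11H12BrN3O4

Walk through each heavy atom and fill implicit hydrogens from standard valence (C 4, N 3, O 2, S 2, halogen 1):
  atom 1: N, bond orders sum to 1 (valence 3) → 2 H
  atom 2: C, bond orders sum to 4 (valence 4) → 0 H
  atom 3: O, bond orders sum to 2 (valence 2) → 0 H
  atom 4: C, bond orders sum to 4 (valence 4) → 0 H
  atom 5: C, bond orders sum to 4 (valence 4) → 0 H
  atom 6: Br (halogen, monovalent) → 0 H
  atom 7: C, bond orders sum to 4 (valence 4) → 0 H
  atom 8: C, bond orders sum to 4 (valence 4) → 0 H
  atom 9: O, bond orders sum to 2 (valence 2) → 0 H
  atom 10: O, bond orders sum to 1 (valence 2) → 1 H
  atom 11: C, bond orders sum to 4 (valence 4) → 0 H
  atom 12: C, bond orders sum to 1 (valence 4) → 3 H
  atom 13: C, bond orders sum to 4 (valence 4) → 0 H
  atom 14: C, bond orders sum to 2 (valence 4) → 2 H
  atom 15: N, bond orders sum to 1 (valence 3) → 2 H
  atom 16: C, bond orders sum to 4 (valence 4) → 0 H
  atom 17: C, bond orders sum to 4 (valence 4) → 0 H
  atom 18: O, bond orders sum to 2 (valence 2) → 0 H
  atom 19: N, bond orders sum to 1 (valence 3) → 2 H
Totals → C:11, H:12, Br:1, N:3, O:4.
In Hill order: C11H12BrN3O4.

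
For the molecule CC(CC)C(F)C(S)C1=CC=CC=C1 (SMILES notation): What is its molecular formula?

C12H17FS

Walk through each heavy atom and fill implicit hydrogens from standard valence (C 4, N 3, O 2, S 2, halogen 1):
  atom 1: C, bond orders sum to 1 (valence 4) → 3 H
  atom 2: C, bond orders sum to 3 (valence 4) → 1 H
  atom 3: C, bond orders sum to 2 (valence 4) → 2 H
  atom 4: C, bond orders sum to 1 (valence 4) → 3 H
  atom 5: C, bond orders sum to 3 (valence 4) → 1 H
  atom 6: F (halogen, monovalent) → 0 H
  atom 7: C, bond orders sum to 3 (valence 4) → 1 H
  atom 8: S, bond orders sum to 1 (valence 2) → 1 H
  atom 9: C, bond orders sum to 4 (valence 4) → 0 H
  atom 10: C, bond orders sum to 3 (valence 4) → 1 H
  atom 11: C, bond orders sum to 3 (valence 4) → 1 H
  atom 12: C, bond orders sum to 3 (valence 4) → 1 H
  atom 13: C, bond orders sum to 3 (valence 4) → 1 H
  atom 14: C, bond orders sum to 3 (valence 4) → 1 H
Totals → C:12, H:17, F:1, S:1.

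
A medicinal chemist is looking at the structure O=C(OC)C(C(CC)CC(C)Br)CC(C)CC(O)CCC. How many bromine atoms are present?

Scan the SMILES for Br atoms (remember two-letter symbols like Cl and Br are single atoms).
Bromine count: 1.

1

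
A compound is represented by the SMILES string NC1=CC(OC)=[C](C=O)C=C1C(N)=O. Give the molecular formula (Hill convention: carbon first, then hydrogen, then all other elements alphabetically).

Walk through each heavy atom and fill implicit hydrogens from standard valence (C 4, N 3, O 2, S 2, halogen 1):
  atom 1: N, bond orders sum to 1 (valence 3) → 2 H
  atom 2: C, bond orders sum to 4 (valence 4) → 0 H
  atom 3: C, bond orders sum to 3 (valence 4) → 1 H
  atom 4: C, bond orders sum to 4 (valence 4) → 0 H
  atom 5: O, bond orders sum to 2 (valence 2) → 0 H
  atom 6: C, bond orders sum to 1 (valence 4) → 3 H
  atom 7: C with explicit H count 0
  atom 8: C, bond orders sum to 3 (valence 4) → 1 H
  atom 9: O, bond orders sum to 2 (valence 2) → 0 H
  atom 10: C, bond orders sum to 3 (valence 4) → 1 H
  atom 11: C, bond orders sum to 4 (valence 4) → 0 H
  atom 12: C, bond orders sum to 4 (valence 4) → 0 H
  atom 13: N, bond orders sum to 1 (valence 3) → 2 H
  atom 14: O, bond orders sum to 2 (valence 2) → 0 H
Totals → C:9, H:10, N:2, O:3.

C9H10N2O3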